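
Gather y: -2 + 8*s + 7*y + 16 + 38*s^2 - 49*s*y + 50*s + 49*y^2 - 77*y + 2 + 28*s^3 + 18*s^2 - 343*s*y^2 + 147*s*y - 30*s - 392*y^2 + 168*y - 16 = 28*s^3 + 56*s^2 + 28*s + y^2*(-343*s - 343) + y*(98*s + 98)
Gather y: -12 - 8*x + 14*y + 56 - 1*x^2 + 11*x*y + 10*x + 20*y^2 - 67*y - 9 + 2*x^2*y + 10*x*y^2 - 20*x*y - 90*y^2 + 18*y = -x^2 + 2*x + y^2*(10*x - 70) + y*(2*x^2 - 9*x - 35) + 35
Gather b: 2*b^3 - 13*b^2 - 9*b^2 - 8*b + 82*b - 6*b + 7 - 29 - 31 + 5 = 2*b^3 - 22*b^2 + 68*b - 48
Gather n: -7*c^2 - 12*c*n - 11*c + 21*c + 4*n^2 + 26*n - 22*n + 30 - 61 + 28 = -7*c^2 + 10*c + 4*n^2 + n*(4 - 12*c) - 3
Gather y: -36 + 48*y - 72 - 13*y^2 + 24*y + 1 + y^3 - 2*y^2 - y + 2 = y^3 - 15*y^2 + 71*y - 105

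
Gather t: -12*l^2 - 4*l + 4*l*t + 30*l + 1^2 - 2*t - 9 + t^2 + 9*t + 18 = -12*l^2 + 26*l + t^2 + t*(4*l + 7) + 10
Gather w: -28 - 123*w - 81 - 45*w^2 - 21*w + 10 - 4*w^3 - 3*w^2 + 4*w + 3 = -4*w^3 - 48*w^2 - 140*w - 96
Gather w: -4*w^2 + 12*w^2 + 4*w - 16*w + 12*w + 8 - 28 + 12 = 8*w^2 - 8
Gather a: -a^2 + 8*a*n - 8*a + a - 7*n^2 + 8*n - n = -a^2 + a*(8*n - 7) - 7*n^2 + 7*n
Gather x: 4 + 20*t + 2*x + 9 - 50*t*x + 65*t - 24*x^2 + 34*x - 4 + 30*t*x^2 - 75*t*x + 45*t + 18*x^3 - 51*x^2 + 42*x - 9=130*t + 18*x^3 + x^2*(30*t - 75) + x*(78 - 125*t)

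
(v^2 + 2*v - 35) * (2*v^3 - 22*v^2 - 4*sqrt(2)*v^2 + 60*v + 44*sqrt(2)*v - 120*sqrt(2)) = 2*v^5 - 18*v^4 - 4*sqrt(2)*v^4 - 54*v^3 + 36*sqrt(2)*v^3 + 108*sqrt(2)*v^2 + 890*v^2 - 1780*sqrt(2)*v - 2100*v + 4200*sqrt(2)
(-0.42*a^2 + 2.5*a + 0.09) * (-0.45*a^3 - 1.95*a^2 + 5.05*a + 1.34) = 0.189*a^5 - 0.306*a^4 - 7.0365*a^3 + 11.8867*a^2 + 3.8045*a + 0.1206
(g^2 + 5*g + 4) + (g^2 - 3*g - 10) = 2*g^2 + 2*g - 6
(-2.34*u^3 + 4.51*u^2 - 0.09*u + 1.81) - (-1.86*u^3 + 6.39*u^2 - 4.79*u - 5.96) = -0.48*u^3 - 1.88*u^2 + 4.7*u + 7.77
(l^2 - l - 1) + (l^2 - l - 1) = 2*l^2 - 2*l - 2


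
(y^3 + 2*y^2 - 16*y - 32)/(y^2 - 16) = y + 2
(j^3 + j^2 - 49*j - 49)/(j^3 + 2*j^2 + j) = (j^2 - 49)/(j*(j + 1))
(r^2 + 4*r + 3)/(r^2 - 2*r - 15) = (r + 1)/(r - 5)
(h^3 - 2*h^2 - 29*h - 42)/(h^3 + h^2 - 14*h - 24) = (h - 7)/(h - 4)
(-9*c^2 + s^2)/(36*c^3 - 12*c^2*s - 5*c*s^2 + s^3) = (-3*c + s)/(12*c^2 - 8*c*s + s^2)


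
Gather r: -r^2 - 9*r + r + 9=-r^2 - 8*r + 9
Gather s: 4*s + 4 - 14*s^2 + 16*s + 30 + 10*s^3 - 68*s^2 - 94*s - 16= 10*s^3 - 82*s^2 - 74*s + 18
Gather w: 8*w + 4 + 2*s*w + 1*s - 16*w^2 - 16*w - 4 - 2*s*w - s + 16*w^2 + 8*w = 0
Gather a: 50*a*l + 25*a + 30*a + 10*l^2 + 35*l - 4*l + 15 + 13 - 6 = a*(50*l + 55) + 10*l^2 + 31*l + 22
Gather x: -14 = -14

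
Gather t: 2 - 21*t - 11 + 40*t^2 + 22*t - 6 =40*t^2 + t - 15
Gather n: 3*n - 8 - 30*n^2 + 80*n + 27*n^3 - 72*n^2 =27*n^3 - 102*n^2 + 83*n - 8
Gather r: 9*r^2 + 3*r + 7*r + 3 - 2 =9*r^2 + 10*r + 1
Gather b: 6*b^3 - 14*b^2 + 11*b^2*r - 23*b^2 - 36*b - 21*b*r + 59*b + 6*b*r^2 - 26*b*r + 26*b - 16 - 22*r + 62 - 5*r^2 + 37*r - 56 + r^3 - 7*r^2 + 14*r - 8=6*b^3 + b^2*(11*r - 37) + b*(6*r^2 - 47*r + 49) + r^3 - 12*r^2 + 29*r - 18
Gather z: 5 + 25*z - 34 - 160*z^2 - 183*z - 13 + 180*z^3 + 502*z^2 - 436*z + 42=180*z^3 + 342*z^2 - 594*z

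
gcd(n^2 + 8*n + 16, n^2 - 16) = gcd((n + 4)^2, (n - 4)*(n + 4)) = n + 4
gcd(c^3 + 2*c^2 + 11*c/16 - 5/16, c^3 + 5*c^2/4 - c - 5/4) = c^2 + 9*c/4 + 5/4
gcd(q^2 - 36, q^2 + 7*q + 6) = q + 6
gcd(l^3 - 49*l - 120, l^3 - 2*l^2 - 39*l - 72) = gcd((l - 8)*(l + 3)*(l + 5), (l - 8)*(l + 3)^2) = l^2 - 5*l - 24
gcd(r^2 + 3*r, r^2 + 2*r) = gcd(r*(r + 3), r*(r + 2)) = r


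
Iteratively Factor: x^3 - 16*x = (x + 4)*(x^2 - 4*x) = (x - 4)*(x + 4)*(x)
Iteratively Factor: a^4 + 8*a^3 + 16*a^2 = (a)*(a^3 + 8*a^2 + 16*a) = a^2*(a^2 + 8*a + 16) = a^2*(a + 4)*(a + 4)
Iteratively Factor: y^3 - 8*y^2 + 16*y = (y - 4)*(y^2 - 4*y) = (y - 4)^2*(y)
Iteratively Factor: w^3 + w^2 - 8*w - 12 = (w - 3)*(w^2 + 4*w + 4) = (w - 3)*(w + 2)*(w + 2)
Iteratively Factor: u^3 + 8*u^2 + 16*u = (u + 4)*(u^2 + 4*u) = u*(u + 4)*(u + 4)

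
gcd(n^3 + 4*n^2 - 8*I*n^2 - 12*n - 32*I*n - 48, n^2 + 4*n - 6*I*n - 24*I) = n^2 + n*(4 - 6*I) - 24*I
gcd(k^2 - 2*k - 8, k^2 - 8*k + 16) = k - 4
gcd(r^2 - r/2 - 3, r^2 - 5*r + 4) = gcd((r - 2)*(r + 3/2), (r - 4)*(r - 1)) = 1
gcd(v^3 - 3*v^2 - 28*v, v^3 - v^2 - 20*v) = v^2 + 4*v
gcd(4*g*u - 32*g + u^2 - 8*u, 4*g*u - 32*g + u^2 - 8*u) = 4*g*u - 32*g + u^2 - 8*u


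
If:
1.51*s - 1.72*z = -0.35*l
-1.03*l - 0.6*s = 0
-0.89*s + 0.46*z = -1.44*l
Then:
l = 0.00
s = 0.00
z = 0.00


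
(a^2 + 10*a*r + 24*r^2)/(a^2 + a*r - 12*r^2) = (-a - 6*r)/(-a + 3*r)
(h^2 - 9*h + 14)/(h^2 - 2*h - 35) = (h - 2)/(h + 5)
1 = 1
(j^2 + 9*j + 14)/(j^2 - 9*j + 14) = (j^2 + 9*j + 14)/(j^2 - 9*j + 14)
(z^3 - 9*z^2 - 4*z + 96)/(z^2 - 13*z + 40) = (z^2 - z - 12)/(z - 5)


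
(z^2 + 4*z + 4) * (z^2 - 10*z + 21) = z^4 - 6*z^3 - 15*z^2 + 44*z + 84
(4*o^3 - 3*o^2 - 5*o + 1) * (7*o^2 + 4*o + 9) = 28*o^5 - 5*o^4 - 11*o^3 - 40*o^2 - 41*o + 9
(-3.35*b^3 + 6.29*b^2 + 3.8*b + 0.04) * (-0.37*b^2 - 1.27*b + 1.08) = 1.2395*b^5 + 1.9272*b^4 - 13.0123*b^3 + 1.9524*b^2 + 4.0532*b + 0.0432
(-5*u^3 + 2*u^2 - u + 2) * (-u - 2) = 5*u^4 + 8*u^3 - 3*u^2 - 4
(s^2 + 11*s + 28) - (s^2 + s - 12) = 10*s + 40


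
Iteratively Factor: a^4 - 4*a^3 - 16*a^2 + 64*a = (a - 4)*(a^3 - 16*a) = (a - 4)^2*(a^2 + 4*a) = a*(a - 4)^2*(a + 4)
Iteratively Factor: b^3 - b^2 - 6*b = (b - 3)*(b^2 + 2*b) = (b - 3)*(b + 2)*(b)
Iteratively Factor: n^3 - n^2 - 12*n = (n)*(n^2 - n - 12) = n*(n + 3)*(n - 4)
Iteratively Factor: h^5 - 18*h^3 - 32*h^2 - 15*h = (h)*(h^4 - 18*h^2 - 32*h - 15) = h*(h + 1)*(h^3 - h^2 - 17*h - 15) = h*(h - 5)*(h + 1)*(h^2 + 4*h + 3) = h*(h - 5)*(h + 1)*(h + 3)*(h + 1)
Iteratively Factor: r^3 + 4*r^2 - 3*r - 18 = (r + 3)*(r^2 + r - 6) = (r + 3)^2*(r - 2)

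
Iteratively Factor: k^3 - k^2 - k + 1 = (k - 1)*(k^2 - 1) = (k - 1)^2*(k + 1)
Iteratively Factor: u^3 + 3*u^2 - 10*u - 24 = (u - 3)*(u^2 + 6*u + 8) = (u - 3)*(u + 2)*(u + 4)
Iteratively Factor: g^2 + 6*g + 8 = (g + 4)*(g + 2)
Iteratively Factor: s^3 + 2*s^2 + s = (s + 1)*(s^2 + s) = (s + 1)^2*(s)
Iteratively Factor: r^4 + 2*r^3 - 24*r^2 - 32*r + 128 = (r - 4)*(r^3 + 6*r^2 - 32) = (r - 4)*(r + 4)*(r^2 + 2*r - 8) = (r - 4)*(r + 4)^2*(r - 2)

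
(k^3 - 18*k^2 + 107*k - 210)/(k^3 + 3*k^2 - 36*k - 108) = (k^2 - 12*k + 35)/(k^2 + 9*k + 18)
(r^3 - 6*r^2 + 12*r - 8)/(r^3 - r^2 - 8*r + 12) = (r - 2)/(r + 3)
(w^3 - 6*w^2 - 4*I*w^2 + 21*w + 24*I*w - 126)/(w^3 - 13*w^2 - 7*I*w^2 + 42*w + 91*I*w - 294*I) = (w + 3*I)/(w - 7)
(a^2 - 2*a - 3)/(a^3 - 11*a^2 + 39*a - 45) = (a + 1)/(a^2 - 8*a + 15)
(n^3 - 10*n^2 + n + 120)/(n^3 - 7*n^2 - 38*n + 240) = (n + 3)/(n + 6)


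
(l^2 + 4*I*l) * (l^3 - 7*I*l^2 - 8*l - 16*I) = l^5 - 3*I*l^4 + 20*l^3 - 48*I*l^2 + 64*l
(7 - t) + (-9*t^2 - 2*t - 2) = -9*t^2 - 3*t + 5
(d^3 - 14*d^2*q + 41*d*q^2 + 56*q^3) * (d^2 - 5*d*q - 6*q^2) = d^5 - 19*d^4*q + 105*d^3*q^2 - 65*d^2*q^3 - 526*d*q^4 - 336*q^5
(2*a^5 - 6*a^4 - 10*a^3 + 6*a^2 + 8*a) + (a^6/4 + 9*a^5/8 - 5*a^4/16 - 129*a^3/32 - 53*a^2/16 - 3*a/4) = a^6/4 + 25*a^5/8 - 101*a^4/16 - 449*a^3/32 + 43*a^2/16 + 29*a/4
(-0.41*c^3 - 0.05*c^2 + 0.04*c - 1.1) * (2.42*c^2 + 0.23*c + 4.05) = -0.9922*c^5 - 0.2153*c^4 - 1.5752*c^3 - 2.8553*c^2 - 0.0910000000000001*c - 4.455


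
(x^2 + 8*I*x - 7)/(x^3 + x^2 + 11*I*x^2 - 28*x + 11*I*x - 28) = (x + I)/(x^2 + x*(1 + 4*I) + 4*I)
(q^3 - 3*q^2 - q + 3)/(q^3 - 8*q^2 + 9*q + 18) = (q - 1)/(q - 6)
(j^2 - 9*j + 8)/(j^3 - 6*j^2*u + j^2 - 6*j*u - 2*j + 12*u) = (8 - j)/(-j^2 + 6*j*u - 2*j + 12*u)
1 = 1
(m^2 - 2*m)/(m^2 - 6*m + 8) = m/(m - 4)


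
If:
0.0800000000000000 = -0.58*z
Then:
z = -0.14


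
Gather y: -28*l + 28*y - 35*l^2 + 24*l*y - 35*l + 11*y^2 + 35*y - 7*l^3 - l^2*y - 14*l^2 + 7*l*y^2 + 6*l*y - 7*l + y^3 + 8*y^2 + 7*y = -7*l^3 - 49*l^2 - 70*l + y^3 + y^2*(7*l + 19) + y*(-l^2 + 30*l + 70)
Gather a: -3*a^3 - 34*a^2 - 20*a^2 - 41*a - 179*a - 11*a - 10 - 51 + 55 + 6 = -3*a^3 - 54*a^2 - 231*a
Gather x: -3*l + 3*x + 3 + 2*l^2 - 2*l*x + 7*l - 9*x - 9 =2*l^2 + 4*l + x*(-2*l - 6) - 6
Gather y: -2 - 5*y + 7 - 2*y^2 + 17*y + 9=-2*y^2 + 12*y + 14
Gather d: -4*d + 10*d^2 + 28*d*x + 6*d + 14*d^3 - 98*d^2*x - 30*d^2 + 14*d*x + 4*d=14*d^3 + d^2*(-98*x - 20) + d*(42*x + 6)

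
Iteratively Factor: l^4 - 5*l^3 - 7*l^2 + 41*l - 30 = (l - 5)*(l^3 - 7*l + 6) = (l - 5)*(l - 2)*(l^2 + 2*l - 3) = (l - 5)*(l - 2)*(l + 3)*(l - 1)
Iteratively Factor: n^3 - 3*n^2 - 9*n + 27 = (n - 3)*(n^2 - 9) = (n - 3)^2*(n + 3)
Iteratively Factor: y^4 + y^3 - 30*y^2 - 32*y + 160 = (y + 4)*(y^3 - 3*y^2 - 18*y + 40) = (y - 2)*(y + 4)*(y^2 - y - 20) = (y - 2)*(y + 4)^2*(y - 5)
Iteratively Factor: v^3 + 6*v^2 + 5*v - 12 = (v + 4)*(v^2 + 2*v - 3) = (v + 3)*(v + 4)*(v - 1)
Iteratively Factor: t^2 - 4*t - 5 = (t + 1)*(t - 5)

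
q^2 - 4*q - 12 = (q - 6)*(q + 2)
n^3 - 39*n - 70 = (n - 7)*(n + 2)*(n + 5)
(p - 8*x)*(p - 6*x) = p^2 - 14*p*x + 48*x^2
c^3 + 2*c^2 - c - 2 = (c - 1)*(c + 1)*(c + 2)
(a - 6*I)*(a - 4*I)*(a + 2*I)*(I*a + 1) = I*a^4 + 9*a^3 - 12*I*a^2 + 44*a - 48*I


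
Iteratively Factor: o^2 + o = (o)*(o + 1)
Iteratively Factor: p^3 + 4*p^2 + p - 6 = (p - 1)*(p^2 + 5*p + 6) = (p - 1)*(p + 3)*(p + 2)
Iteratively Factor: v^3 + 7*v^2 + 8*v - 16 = (v - 1)*(v^2 + 8*v + 16) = (v - 1)*(v + 4)*(v + 4)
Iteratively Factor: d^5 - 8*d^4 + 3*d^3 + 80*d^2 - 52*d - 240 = (d - 4)*(d^4 - 4*d^3 - 13*d^2 + 28*d + 60) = (d - 4)*(d + 2)*(d^3 - 6*d^2 - d + 30) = (d - 4)*(d + 2)^2*(d^2 - 8*d + 15) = (d - 4)*(d - 3)*(d + 2)^2*(d - 5)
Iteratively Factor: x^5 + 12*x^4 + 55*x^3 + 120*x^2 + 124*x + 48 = (x + 4)*(x^4 + 8*x^3 + 23*x^2 + 28*x + 12) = (x + 3)*(x + 4)*(x^3 + 5*x^2 + 8*x + 4) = (x + 2)*(x + 3)*(x + 4)*(x^2 + 3*x + 2) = (x + 1)*(x + 2)*(x + 3)*(x + 4)*(x + 2)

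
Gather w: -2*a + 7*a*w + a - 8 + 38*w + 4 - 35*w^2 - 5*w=-a - 35*w^2 + w*(7*a + 33) - 4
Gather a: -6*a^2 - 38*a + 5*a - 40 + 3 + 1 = -6*a^2 - 33*a - 36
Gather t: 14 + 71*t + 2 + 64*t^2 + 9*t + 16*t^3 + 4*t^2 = 16*t^3 + 68*t^2 + 80*t + 16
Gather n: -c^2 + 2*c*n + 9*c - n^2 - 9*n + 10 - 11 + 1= -c^2 + 9*c - n^2 + n*(2*c - 9)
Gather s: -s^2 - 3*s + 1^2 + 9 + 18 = -s^2 - 3*s + 28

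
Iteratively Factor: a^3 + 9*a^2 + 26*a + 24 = (a + 4)*(a^2 + 5*a + 6) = (a + 2)*(a + 4)*(a + 3)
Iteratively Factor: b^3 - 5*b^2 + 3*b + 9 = (b + 1)*(b^2 - 6*b + 9) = (b - 3)*(b + 1)*(b - 3)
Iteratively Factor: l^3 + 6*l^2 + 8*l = (l + 2)*(l^2 + 4*l) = l*(l + 2)*(l + 4)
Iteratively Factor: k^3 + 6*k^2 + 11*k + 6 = (k + 3)*(k^2 + 3*k + 2) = (k + 2)*(k + 3)*(k + 1)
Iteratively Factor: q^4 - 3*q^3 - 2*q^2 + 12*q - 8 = (q + 2)*(q^3 - 5*q^2 + 8*q - 4) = (q - 2)*(q + 2)*(q^2 - 3*q + 2) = (q - 2)*(q - 1)*(q + 2)*(q - 2)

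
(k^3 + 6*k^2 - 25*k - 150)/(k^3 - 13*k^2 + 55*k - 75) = (k^2 + 11*k + 30)/(k^2 - 8*k + 15)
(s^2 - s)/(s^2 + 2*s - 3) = s/(s + 3)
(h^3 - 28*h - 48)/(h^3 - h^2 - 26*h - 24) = (h + 2)/(h + 1)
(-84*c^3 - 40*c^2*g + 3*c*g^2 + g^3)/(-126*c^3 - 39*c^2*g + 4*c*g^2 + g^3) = (2*c + g)/(3*c + g)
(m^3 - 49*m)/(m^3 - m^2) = (m^2 - 49)/(m*(m - 1))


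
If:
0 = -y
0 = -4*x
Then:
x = 0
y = 0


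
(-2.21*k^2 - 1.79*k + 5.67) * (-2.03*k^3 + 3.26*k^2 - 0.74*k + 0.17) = 4.4863*k^5 - 3.5709*k^4 - 15.7101*k^3 + 19.4331*k^2 - 4.5001*k + 0.9639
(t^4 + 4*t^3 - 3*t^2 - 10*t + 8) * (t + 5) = t^5 + 9*t^4 + 17*t^3 - 25*t^2 - 42*t + 40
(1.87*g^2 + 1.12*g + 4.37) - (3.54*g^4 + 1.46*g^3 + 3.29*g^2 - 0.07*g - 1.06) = -3.54*g^4 - 1.46*g^3 - 1.42*g^2 + 1.19*g + 5.43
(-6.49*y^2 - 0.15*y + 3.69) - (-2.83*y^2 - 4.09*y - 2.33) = -3.66*y^2 + 3.94*y + 6.02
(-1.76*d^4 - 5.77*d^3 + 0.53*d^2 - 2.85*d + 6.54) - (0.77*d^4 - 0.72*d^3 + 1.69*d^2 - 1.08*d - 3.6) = -2.53*d^4 - 5.05*d^3 - 1.16*d^2 - 1.77*d + 10.14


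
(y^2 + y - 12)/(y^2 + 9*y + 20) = (y - 3)/(y + 5)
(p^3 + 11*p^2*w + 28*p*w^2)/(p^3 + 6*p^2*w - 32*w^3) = p*(p + 7*w)/(p^2 + 2*p*w - 8*w^2)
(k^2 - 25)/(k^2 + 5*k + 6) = (k^2 - 25)/(k^2 + 5*k + 6)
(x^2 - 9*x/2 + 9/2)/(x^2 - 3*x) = (x - 3/2)/x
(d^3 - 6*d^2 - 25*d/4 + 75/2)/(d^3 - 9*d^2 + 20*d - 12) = (d^2 - 25/4)/(d^2 - 3*d + 2)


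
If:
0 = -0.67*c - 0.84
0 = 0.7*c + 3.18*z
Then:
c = -1.25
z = 0.28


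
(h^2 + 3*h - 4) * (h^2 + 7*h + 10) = h^4 + 10*h^3 + 27*h^2 + 2*h - 40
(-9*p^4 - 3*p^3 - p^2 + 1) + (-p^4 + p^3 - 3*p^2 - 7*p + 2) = -10*p^4 - 2*p^3 - 4*p^2 - 7*p + 3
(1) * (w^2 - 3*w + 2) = w^2 - 3*w + 2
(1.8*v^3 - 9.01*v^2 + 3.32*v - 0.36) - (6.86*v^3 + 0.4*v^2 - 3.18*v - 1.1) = -5.06*v^3 - 9.41*v^2 + 6.5*v + 0.74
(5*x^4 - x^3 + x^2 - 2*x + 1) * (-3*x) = -15*x^5 + 3*x^4 - 3*x^3 + 6*x^2 - 3*x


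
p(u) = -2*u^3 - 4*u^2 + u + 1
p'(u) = -6*u^2 - 8*u + 1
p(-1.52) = -2.74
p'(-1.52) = -0.70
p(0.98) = -3.74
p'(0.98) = -12.60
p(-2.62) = 6.89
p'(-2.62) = -19.23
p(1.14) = -6.02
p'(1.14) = -15.92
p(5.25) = -393.41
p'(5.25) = -206.38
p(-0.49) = -0.22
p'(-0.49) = 3.48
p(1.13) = -5.86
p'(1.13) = -15.70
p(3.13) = -96.39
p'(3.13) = -82.82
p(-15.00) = 5836.00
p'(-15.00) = -1229.00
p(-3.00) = 16.00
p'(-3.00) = -29.00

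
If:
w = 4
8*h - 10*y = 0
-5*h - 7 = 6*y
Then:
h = -5/7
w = 4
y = -4/7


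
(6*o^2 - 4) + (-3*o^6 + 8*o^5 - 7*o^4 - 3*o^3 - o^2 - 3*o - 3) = -3*o^6 + 8*o^5 - 7*o^4 - 3*o^3 + 5*o^2 - 3*o - 7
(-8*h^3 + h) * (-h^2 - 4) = 8*h^5 + 31*h^3 - 4*h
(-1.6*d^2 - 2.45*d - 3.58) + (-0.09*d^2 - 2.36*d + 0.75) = -1.69*d^2 - 4.81*d - 2.83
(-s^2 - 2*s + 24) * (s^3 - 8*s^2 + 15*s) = -s^5 + 6*s^4 + 25*s^3 - 222*s^2 + 360*s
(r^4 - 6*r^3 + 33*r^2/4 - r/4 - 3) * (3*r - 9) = 3*r^5 - 27*r^4 + 315*r^3/4 - 75*r^2 - 27*r/4 + 27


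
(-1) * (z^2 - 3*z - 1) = -z^2 + 3*z + 1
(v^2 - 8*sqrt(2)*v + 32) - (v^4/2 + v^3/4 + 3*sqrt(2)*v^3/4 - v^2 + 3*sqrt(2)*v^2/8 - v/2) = -v^4/2 - 3*sqrt(2)*v^3/4 - v^3/4 - 3*sqrt(2)*v^2/8 + 2*v^2 - 8*sqrt(2)*v + v/2 + 32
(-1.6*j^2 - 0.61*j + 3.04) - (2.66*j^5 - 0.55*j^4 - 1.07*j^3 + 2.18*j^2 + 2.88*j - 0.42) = -2.66*j^5 + 0.55*j^4 + 1.07*j^3 - 3.78*j^2 - 3.49*j + 3.46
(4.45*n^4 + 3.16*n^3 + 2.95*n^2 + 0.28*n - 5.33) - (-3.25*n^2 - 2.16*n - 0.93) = 4.45*n^4 + 3.16*n^3 + 6.2*n^2 + 2.44*n - 4.4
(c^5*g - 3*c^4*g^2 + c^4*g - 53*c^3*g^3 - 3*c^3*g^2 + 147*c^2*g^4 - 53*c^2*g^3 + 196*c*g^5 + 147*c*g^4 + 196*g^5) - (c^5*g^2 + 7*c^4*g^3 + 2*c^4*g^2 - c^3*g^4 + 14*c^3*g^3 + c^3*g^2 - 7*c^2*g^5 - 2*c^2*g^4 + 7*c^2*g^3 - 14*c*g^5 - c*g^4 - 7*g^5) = -c^5*g^2 + c^5*g - 7*c^4*g^3 - 5*c^4*g^2 + c^4*g + c^3*g^4 - 67*c^3*g^3 - 4*c^3*g^2 + 7*c^2*g^5 + 149*c^2*g^4 - 60*c^2*g^3 + 210*c*g^5 + 148*c*g^4 + 203*g^5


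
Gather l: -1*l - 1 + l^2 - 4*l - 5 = l^2 - 5*l - 6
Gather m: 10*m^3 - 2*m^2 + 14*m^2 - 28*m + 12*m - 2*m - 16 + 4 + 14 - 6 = 10*m^3 + 12*m^2 - 18*m - 4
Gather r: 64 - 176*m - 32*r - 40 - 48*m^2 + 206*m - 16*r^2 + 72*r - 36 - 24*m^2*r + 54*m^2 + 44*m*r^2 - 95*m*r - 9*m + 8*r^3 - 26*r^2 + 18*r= 6*m^2 + 21*m + 8*r^3 + r^2*(44*m - 42) + r*(-24*m^2 - 95*m + 58) - 12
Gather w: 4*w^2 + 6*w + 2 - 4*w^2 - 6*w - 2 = 0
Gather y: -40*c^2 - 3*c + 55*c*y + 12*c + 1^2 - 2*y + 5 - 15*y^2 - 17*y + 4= -40*c^2 + 9*c - 15*y^2 + y*(55*c - 19) + 10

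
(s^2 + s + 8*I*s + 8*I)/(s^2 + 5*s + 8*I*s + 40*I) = (s + 1)/(s + 5)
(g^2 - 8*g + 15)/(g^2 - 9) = (g - 5)/(g + 3)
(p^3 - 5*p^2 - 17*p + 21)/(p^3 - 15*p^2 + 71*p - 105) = (p^2 + 2*p - 3)/(p^2 - 8*p + 15)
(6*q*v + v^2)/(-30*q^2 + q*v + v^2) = -v/(5*q - v)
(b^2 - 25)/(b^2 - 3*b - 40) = (b - 5)/(b - 8)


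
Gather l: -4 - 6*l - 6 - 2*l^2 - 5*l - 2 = -2*l^2 - 11*l - 12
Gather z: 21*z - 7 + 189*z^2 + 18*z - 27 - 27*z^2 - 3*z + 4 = 162*z^2 + 36*z - 30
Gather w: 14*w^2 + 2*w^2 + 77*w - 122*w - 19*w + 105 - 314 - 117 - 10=16*w^2 - 64*w - 336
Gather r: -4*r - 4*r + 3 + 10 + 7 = 20 - 8*r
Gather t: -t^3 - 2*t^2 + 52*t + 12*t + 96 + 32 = -t^3 - 2*t^2 + 64*t + 128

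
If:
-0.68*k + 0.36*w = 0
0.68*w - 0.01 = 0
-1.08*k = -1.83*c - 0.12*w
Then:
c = 0.00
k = 0.01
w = 0.01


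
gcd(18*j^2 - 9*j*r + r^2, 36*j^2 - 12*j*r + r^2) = -6*j + r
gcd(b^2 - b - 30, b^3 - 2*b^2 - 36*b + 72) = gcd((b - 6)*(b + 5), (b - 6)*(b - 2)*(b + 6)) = b - 6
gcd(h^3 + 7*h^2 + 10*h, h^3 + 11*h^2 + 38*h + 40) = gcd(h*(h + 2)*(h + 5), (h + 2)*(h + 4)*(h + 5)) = h^2 + 7*h + 10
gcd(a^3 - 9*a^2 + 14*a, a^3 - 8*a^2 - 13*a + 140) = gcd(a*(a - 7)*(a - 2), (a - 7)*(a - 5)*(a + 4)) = a - 7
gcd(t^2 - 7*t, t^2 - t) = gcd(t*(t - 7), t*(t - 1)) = t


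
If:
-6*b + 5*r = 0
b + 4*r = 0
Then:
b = 0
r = 0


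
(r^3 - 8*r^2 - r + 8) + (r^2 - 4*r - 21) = r^3 - 7*r^2 - 5*r - 13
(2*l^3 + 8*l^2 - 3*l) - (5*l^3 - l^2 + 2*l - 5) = -3*l^3 + 9*l^2 - 5*l + 5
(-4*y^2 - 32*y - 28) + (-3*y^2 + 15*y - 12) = -7*y^2 - 17*y - 40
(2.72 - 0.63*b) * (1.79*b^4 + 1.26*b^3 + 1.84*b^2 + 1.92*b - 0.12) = -1.1277*b^5 + 4.075*b^4 + 2.268*b^3 + 3.7952*b^2 + 5.298*b - 0.3264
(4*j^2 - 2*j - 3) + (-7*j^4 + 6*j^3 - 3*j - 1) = -7*j^4 + 6*j^3 + 4*j^2 - 5*j - 4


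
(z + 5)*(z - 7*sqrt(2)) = z^2 - 7*sqrt(2)*z + 5*z - 35*sqrt(2)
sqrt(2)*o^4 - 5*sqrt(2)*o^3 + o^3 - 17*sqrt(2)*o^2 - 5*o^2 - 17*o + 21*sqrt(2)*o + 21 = (o - 7)*(o - 1)*(o + 3)*(sqrt(2)*o + 1)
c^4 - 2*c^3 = c^3*(c - 2)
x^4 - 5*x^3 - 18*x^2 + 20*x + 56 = (x - 7)*(x - 2)*(x + 2)^2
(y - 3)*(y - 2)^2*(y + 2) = y^4 - 5*y^3 + 2*y^2 + 20*y - 24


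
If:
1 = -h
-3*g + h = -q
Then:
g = q/3 - 1/3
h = -1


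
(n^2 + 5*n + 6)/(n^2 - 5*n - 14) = (n + 3)/(n - 7)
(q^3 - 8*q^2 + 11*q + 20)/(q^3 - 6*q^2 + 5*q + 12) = (q - 5)/(q - 3)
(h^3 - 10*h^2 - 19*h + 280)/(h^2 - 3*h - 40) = h - 7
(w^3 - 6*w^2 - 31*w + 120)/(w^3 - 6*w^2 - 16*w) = (w^2 + 2*w - 15)/(w*(w + 2))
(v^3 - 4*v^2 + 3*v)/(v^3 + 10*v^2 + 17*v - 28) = v*(v - 3)/(v^2 + 11*v + 28)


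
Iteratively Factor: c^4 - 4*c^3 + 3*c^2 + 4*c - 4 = (c + 1)*(c^3 - 5*c^2 + 8*c - 4) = (c - 2)*(c + 1)*(c^2 - 3*c + 2) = (c - 2)*(c - 1)*(c + 1)*(c - 2)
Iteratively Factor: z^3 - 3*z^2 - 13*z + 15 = (z - 5)*(z^2 + 2*z - 3) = (z - 5)*(z + 3)*(z - 1)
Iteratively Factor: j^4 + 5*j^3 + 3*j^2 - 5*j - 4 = (j + 1)*(j^3 + 4*j^2 - j - 4) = (j + 1)*(j + 4)*(j^2 - 1) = (j - 1)*(j + 1)*(j + 4)*(j + 1)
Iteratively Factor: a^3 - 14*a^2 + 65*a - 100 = (a - 4)*(a^2 - 10*a + 25) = (a - 5)*(a - 4)*(a - 5)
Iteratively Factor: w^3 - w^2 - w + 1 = (w + 1)*(w^2 - 2*w + 1) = (w - 1)*(w + 1)*(w - 1)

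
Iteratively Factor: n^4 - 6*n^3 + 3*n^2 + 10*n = (n - 5)*(n^3 - n^2 - 2*n) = n*(n - 5)*(n^2 - n - 2) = n*(n - 5)*(n + 1)*(n - 2)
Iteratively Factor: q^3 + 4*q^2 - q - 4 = (q + 4)*(q^2 - 1) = (q + 1)*(q + 4)*(q - 1)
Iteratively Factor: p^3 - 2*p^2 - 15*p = (p - 5)*(p^2 + 3*p) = p*(p - 5)*(p + 3)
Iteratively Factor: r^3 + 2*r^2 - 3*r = (r)*(r^2 + 2*r - 3) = r*(r + 3)*(r - 1)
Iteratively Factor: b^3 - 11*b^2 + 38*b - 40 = (b - 5)*(b^2 - 6*b + 8) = (b - 5)*(b - 4)*(b - 2)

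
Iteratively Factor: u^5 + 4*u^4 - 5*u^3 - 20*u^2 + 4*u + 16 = (u - 1)*(u^4 + 5*u^3 - 20*u - 16) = (u - 1)*(u + 1)*(u^3 + 4*u^2 - 4*u - 16) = (u - 2)*(u - 1)*(u + 1)*(u^2 + 6*u + 8) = (u - 2)*(u - 1)*(u + 1)*(u + 2)*(u + 4)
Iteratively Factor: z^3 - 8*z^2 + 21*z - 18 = (z - 3)*(z^2 - 5*z + 6) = (z - 3)*(z - 2)*(z - 3)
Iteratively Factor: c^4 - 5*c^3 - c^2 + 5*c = (c - 5)*(c^3 - c) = c*(c - 5)*(c^2 - 1) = c*(c - 5)*(c - 1)*(c + 1)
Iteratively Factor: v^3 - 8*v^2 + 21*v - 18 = (v - 3)*(v^2 - 5*v + 6) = (v - 3)*(v - 2)*(v - 3)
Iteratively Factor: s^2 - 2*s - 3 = (s - 3)*(s + 1)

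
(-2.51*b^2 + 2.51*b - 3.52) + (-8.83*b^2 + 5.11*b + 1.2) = -11.34*b^2 + 7.62*b - 2.32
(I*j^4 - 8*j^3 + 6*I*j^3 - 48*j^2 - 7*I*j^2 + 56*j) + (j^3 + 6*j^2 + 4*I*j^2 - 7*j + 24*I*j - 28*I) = I*j^4 - 7*j^3 + 6*I*j^3 - 42*j^2 - 3*I*j^2 + 49*j + 24*I*j - 28*I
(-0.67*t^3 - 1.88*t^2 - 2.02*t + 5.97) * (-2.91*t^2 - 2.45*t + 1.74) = 1.9497*t^5 + 7.1123*t^4 + 9.3184*t^3 - 15.6949*t^2 - 18.1413*t + 10.3878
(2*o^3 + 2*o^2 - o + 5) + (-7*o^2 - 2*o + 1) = 2*o^3 - 5*o^2 - 3*o + 6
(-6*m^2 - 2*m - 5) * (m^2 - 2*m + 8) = -6*m^4 + 10*m^3 - 49*m^2 - 6*m - 40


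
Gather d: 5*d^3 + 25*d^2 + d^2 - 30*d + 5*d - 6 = 5*d^3 + 26*d^2 - 25*d - 6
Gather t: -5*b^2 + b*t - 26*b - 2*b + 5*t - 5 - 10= -5*b^2 - 28*b + t*(b + 5) - 15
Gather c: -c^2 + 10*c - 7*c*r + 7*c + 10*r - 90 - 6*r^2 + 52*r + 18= -c^2 + c*(17 - 7*r) - 6*r^2 + 62*r - 72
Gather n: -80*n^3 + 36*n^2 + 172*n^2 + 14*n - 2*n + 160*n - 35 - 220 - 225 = -80*n^3 + 208*n^2 + 172*n - 480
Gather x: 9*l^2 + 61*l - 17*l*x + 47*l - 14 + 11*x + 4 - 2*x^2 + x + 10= 9*l^2 + 108*l - 2*x^2 + x*(12 - 17*l)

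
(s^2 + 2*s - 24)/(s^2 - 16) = (s + 6)/(s + 4)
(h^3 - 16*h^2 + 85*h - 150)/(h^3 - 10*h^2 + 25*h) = (h - 6)/h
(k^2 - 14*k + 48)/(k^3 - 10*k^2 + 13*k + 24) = (k - 6)/(k^2 - 2*k - 3)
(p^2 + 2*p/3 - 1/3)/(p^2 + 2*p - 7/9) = 3*(p + 1)/(3*p + 7)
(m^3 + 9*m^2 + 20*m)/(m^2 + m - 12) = m*(m + 5)/(m - 3)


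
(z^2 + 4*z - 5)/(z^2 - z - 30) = (z - 1)/(z - 6)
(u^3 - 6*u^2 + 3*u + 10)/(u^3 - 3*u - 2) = (u - 5)/(u + 1)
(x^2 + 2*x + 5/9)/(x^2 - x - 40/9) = (3*x + 1)/(3*x - 8)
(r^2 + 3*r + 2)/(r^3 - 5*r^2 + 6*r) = (r^2 + 3*r + 2)/(r*(r^2 - 5*r + 6))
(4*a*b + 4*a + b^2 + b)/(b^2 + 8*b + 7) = (4*a + b)/(b + 7)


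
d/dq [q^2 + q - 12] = 2*q + 1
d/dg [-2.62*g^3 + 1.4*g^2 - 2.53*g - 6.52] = -7.86*g^2 + 2.8*g - 2.53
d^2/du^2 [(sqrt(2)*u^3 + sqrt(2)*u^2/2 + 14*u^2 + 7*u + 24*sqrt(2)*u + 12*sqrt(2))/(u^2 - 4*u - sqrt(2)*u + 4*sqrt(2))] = 4*(36*u^3 + 29*sqrt(2)*u^3 - 78*sqrt(2)*u^2 - 54*u^2 - 324*u - 66*sqrt(2)*u + 268*sqrt(2) + 684)/(u^6 - 12*u^5 - 3*sqrt(2)*u^5 + 36*sqrt(2)*u^4 + 54*u^4 - 146*sqrt(2)*u^3 - 136*u^3 + 288*u^2 + 216*sqrt(2)*u^2 - 384*u - 96*sqrt(2)*u + 128*sqrt(2))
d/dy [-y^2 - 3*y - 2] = -2*y - 3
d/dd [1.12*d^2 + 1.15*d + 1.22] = 2.24*d + 1.15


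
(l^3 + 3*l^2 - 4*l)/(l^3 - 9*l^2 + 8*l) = (l + 4)/(l - 8)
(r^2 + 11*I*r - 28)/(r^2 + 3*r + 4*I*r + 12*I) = (r + 7*I)/(r + 3)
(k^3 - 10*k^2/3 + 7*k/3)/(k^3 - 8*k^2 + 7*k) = (k - 7/3)/(k - 7)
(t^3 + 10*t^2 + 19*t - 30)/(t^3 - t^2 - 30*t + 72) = (t^2 + 4*t - 5)/(t^2 - 7*t + 12)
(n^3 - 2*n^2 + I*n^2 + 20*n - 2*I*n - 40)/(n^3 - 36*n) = (n^3 + n^2*(-2 + I) + 2*n*(10 - I) - 40)/(n*(n^2 - 36))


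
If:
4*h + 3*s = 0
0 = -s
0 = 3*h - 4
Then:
No Solution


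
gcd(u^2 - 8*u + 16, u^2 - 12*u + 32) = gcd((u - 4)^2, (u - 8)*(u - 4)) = u - 4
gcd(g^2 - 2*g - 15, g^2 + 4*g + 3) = g + 3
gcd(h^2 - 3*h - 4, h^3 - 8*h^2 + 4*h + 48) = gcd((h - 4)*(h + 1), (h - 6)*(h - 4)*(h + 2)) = h - 4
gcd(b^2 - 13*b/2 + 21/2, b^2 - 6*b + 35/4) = b - 7/2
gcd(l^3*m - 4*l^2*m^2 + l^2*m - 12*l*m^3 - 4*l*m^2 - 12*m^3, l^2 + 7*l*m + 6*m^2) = 1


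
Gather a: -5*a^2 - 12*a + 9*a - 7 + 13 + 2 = -5*a^2 - 3*a + 8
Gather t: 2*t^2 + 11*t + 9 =2*t^2 + 11*t + 9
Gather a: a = a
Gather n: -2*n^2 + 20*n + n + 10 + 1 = -2*n^2 + 21*n + 11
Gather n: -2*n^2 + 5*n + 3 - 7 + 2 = -2*n^2 + 5*n - 2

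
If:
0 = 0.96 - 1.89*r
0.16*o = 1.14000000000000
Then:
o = 7.12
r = 0.51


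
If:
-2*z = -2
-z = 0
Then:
No Solution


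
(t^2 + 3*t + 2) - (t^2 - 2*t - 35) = 5*t + 37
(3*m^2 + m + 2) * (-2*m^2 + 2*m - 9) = -6*m^4 + 4*m^3 - 29*m^2 - 5*m - 18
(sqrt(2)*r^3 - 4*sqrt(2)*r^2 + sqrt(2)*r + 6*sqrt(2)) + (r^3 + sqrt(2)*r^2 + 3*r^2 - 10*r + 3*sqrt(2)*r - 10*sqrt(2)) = r^3 + sqrt(2)*r^3 - 3*sqrt(2)*r^2 + 3*r^2 - 10*r + 4*sqrt(2)*r - 4*sqrt(2)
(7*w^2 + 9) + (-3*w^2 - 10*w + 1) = 4*w^2 - 10*w + 10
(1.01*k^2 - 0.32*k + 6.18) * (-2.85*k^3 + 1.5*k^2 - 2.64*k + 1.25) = -2.8785*k^5 + 2.427*k^4 - 20.7594*k^3 + 11.3773*k^2 - 16.7152*k + 7.725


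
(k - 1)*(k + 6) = k^2 + 5*k - 6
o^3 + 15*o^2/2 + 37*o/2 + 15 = (o + 2)*(o + 5/2)*(o + 3)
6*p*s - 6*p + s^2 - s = (6*p + s)*(s - 1)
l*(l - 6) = l^2 - 6*l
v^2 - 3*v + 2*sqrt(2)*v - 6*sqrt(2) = (v - 3)*(v + 2*sqrt(2))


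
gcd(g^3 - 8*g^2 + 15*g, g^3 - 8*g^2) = g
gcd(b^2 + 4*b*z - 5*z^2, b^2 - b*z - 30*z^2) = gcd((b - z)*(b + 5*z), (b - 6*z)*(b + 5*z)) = b + 5*z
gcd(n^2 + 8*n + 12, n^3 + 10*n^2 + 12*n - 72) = n + 6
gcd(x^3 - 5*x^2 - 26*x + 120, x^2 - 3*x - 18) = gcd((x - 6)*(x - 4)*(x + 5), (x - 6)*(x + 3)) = x - 6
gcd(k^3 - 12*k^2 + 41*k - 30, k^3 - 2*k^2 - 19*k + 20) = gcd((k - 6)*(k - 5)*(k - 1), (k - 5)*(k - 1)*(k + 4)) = k^2 - 6*k + 5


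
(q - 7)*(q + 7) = q^2 - 49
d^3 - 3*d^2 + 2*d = d*(d - 2)*(d - 1)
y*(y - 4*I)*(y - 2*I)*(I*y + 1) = I*y^4 + 7*y^3 - 14*I*y^2 - 8*y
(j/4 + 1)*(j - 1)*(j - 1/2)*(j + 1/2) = j^4/4 + 3*j^3/4 - 17*j^2/16 - 3*j/16 + 1/4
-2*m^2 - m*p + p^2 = (-2*m + p)*(m + p)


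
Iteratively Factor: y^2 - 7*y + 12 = (y - 3)*(y - 4)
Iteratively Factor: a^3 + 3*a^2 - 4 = (a + 2)*(a^2 + a - 2) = (a - 1)*(a + 2)*(a + 2)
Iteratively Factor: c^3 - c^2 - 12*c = (c)*(c^2 - c - 12) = c*(c + 3)*(c - 4)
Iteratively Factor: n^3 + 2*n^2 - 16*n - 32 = (n - 4)*(n^2 + 6*n + 8) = (n - 4)*(n + 2)*(n + 4)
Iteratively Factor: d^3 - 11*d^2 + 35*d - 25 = (d - 1)*(d^2 - 10*d + 25) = (d - 5)*(d - 1)*(d - 5)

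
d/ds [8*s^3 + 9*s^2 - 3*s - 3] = 24*s^2 + 18*s - 3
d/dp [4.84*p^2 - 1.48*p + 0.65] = 9.68*p - 1.48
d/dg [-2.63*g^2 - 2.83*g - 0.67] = -5.26*g - 2.83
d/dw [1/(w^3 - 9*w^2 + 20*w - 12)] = (-3*w^2 + 18*w - 20)/(w^3 - 9*w^2 + 20*w - 12)^2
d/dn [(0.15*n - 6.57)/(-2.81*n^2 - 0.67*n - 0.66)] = (0.4215*n^2 - 36.9234*n - 4.5009)/(7.8961*n^4 + 3.7654*n^3 + 4.1581*n^2 + 0.8844*n + 0.4356)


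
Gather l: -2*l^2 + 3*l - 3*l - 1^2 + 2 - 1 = -2*l^2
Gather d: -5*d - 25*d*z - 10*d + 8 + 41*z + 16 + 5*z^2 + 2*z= d*(-25*z - 15) + 5*z^2 + 43*z + 24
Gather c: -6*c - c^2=-c^2 - 6*c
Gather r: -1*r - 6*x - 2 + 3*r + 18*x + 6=2*r + 12*x + 4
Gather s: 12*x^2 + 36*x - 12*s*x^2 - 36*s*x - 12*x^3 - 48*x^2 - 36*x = s*(-12*x^2 - 36*x) - 12*x^3 - 36*x^2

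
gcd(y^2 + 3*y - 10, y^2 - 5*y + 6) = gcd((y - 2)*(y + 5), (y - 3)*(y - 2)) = y - 2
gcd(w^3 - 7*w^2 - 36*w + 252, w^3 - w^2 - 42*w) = w^2 - w - 42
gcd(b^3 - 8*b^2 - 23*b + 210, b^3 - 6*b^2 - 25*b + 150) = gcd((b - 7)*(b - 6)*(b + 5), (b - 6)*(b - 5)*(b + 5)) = b^2 - b - 30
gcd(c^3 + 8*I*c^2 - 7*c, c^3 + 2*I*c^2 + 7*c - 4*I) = 1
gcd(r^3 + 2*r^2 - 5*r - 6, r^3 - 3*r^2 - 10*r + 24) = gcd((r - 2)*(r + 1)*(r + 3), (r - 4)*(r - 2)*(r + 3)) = r^2 + r - 6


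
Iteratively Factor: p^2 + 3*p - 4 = (p + 4)*(p - 1)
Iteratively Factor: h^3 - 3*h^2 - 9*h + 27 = (h - 3)*(h^2 - 9) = (h - 3)^2*(h + 3)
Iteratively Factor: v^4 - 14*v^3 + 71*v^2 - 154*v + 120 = (v - 2)*(v^3 - 12*v^2 + 47*v - 60) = (v - 3)*(v - 2)*(v^2 - 9*v + 20) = (v - 5)*(v - 3)*(v - 2)*(v - 4)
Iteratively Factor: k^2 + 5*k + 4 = (k + 4)*(k + 1)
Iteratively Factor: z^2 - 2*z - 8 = (z - 4)*(z + 2)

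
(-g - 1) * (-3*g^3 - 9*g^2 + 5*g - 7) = 3*g^4 + 12*g^3 + 4*g^2 + 2*g + 7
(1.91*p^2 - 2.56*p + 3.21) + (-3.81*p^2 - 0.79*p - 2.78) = -1.9*p^2 - 3.35*p + 0.43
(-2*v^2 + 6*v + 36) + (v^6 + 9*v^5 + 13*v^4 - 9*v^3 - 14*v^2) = v^6 + 9*v^5 + 13*v^4 - 9*v^3 - 16*v^2 + 6*v + 36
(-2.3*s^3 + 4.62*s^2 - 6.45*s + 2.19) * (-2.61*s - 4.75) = 6.003*s^4 - 1.1332*s^3 - 5.1105*s^2 + 24.9216*s - 10.4025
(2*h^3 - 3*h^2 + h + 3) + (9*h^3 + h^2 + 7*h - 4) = 11*h^3 - 2*h^2 + 8*h - 1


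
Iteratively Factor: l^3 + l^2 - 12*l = (l - 3)*(l^2 + 4*l) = l*(l - 3)*(l + 4)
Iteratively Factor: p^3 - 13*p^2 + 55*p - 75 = (p - 5)*(p^2 - 8*p + 15) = (p - 5)*(p - 3)*(p - 5)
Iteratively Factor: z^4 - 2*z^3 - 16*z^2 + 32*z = (z + 4)*(z^3 - 6*z^2 + 8*z) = z*(z + 4)*(z^2 - 6*z + 8) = z*(z - 2)*(z + 4)*(z - 4)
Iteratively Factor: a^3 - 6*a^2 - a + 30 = (a - 5)*(a^2 - a - 6) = (a - 5)*(a - 3)*(a + 2)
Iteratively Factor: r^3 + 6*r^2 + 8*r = (r + 4)*(r^2 + 2*r) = r*(r + 4)*(r + 2)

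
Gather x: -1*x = -x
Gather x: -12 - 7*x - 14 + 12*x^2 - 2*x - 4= 12*x^2 - 9*x - 30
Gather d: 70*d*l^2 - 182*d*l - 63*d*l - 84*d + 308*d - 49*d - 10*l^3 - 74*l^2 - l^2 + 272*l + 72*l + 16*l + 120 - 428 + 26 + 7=d*(70*l^2 - 245*l + 175) - 10*l^3 - 75*l^2 + 360*l - 275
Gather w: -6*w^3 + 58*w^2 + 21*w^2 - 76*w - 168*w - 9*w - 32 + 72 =-6*w^3 + 79*w^2 - 253*w + 40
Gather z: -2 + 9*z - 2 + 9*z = 18*z - 4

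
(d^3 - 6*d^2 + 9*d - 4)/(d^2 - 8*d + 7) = (d^2 - 5*d + 4)/(d - 7)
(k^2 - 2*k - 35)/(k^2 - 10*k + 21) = (k + 5)/(k - 3)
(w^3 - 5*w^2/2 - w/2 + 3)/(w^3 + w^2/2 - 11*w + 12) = (w + 1)/(w + 4)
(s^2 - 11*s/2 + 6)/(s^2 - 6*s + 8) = (s - 3/2)/(s - 2)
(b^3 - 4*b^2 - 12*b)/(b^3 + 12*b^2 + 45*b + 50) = b*(b - 6)/(b^2 + 10*b + 25)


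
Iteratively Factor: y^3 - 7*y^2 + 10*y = (y - 5)*(y^2 - 2*y) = y*(y - 5)*(y - 2)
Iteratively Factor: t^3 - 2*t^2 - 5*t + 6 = (t - 3)*(t^2 + t - 2) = (t - 3)*(t - 1)*(t + 2)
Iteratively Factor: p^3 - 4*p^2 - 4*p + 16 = (p - 4)*(p^2 - 4) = (p - 4)*(p + 2)*(p - 2)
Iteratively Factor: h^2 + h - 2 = (h - 1)*(h + 2)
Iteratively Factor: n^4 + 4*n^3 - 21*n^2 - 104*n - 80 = (n + 4)*(n^3 - 21*n - 20) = (n + 4)^2*(n^2 - 4*n - 5) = (n + 1)*(n + 4)^2*(n - 5)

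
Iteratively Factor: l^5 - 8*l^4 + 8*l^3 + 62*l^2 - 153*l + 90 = (l - 2)*(l^4 - 6*l^3 - 4*l^2 + 54*l - 45) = (l - 2)*(l + 3)*(l^3 - 9*l^2 + 23*l - 15) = (l - 2)*(l - 1)*(l + 3)*(l^2 - 8*l + 15) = (l - 3)*(l - 2)*(l - 1)*(l + 3)*(l - 5)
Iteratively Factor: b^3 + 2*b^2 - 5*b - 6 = (b + 1)*(b^2 + b - 6) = (b - 2)*(b + 1)*(b + 3)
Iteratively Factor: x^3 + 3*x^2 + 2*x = (x)*(x^2 + 3*x + 2) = x*(x + 2)*(x + 1)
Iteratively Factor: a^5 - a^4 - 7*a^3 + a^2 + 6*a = (a + 2)*(a^4 - 3*a^3 - a^2 + 3*a) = (a + 1)*(a + 2)*(a^3 - 4*a^2 + 3*a) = (a - 1)*(a + 1)*(a + 2)*(a^2 - 3*a) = (a - 3)*(a - 1)*(a + 1)*(a + 2)*(a)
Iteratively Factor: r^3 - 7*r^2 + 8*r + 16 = (r - 4)*(r^2 - 3*r - 4) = (r - 4)*(r + 1)*(r - 4)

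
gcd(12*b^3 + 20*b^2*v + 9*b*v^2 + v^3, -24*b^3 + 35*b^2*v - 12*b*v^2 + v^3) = 1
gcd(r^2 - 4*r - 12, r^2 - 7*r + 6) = r - 6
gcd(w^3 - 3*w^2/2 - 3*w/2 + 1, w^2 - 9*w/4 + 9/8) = 1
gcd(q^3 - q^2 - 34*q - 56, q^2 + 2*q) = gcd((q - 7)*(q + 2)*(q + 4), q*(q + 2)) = q + 2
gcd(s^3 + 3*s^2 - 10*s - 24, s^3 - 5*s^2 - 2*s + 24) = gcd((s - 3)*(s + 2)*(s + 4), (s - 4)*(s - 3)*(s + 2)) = s^2 - s - 6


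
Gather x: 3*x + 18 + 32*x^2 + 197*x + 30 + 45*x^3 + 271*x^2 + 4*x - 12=45*x^3 + 303*x^2 + 204*x + 36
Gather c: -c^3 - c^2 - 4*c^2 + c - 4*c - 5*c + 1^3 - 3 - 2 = -c^3 - 5*c^2 - 8*c - 4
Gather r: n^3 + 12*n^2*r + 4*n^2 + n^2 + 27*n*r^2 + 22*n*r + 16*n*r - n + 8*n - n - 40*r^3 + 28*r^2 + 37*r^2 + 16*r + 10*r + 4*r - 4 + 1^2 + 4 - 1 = n^3 + 5*n^2 + 6*n - 40*r^3 + r^2*(27*n + 65) + r*(12*n^2 + 38*n + 30)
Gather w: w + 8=w + 8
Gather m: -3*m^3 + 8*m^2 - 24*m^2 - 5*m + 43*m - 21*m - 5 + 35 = -3*m^3 - 16*m^2 + 17*m + 30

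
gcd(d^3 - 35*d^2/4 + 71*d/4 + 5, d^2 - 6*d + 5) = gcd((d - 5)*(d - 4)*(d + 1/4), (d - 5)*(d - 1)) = d - 5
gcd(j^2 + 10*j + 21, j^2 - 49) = j + 7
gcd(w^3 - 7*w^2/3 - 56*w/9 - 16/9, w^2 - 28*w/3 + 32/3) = 1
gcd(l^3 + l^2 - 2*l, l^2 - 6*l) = l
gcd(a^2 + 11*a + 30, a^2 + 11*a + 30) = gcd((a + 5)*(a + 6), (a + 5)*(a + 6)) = a^2 + 11*a + 30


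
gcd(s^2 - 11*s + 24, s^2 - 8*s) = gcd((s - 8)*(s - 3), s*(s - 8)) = s - 8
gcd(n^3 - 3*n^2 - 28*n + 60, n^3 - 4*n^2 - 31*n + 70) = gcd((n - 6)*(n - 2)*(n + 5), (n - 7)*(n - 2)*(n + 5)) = n^2 + 3*n - 10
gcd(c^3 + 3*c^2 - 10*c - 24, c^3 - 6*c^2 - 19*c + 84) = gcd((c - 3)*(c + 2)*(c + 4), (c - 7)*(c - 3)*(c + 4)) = c^2 + c - 12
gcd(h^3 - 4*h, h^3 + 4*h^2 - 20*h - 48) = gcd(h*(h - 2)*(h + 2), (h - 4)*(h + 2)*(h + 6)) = h + 2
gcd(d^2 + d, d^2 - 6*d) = d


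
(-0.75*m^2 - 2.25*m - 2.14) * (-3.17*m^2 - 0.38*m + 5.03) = 2.3775*m^4 + 7.4175*m^3 + 3.8663*m^2 - 10.5043*m - 10.7642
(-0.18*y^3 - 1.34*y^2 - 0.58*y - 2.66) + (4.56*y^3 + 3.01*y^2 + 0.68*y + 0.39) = 4.38*y^3 + 1.67*y^2 + 0.1*y - 2.27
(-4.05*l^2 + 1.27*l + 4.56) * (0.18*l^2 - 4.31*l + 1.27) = -0.729*l^4 + 17.6841*l^3 - 9.7964*l^2 - 18.0407*l + 5.7912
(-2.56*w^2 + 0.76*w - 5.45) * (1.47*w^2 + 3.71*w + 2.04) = -3.7632*w^4 - 8.3804*w^3 - 10.4143*w^2 - 18.6691*w - 11.118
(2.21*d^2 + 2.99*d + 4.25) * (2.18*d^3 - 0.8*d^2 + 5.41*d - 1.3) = 4.8178*d^5 + 4.7502*d^4 + 18.8291*d^3 + 9.9029*d^2 + 19.1055*d - 5.525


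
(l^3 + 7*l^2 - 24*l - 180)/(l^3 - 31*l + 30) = (l + 6)/(l - 1)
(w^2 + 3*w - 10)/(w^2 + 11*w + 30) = (w - 2)/(w + 6)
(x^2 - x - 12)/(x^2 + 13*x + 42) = (x^2 - x - 12)/(x^2 + 13*x + 42)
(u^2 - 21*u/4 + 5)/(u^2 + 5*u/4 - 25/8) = 2*(u - 4)/(2*u + 5)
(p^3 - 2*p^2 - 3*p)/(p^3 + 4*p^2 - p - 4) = p*(p - 3)/(p^2 + 3*p - 4)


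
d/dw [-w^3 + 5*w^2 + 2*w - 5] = -3*w^2 + 10*w + 2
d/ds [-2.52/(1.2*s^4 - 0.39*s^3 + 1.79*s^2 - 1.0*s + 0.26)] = (12.096*s^3 - 2.9484*s^2 + 9.0216*s - 2.52)/(1.2*s^4 - 0.39*s^3 + 1.79*s^2 - 1.0*s + 0.26)^2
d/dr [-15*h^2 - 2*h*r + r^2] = -2*h + 2*r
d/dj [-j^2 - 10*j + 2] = -2*j - 10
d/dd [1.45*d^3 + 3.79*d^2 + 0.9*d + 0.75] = 4.35*d^2 + 7.58*d + 0.9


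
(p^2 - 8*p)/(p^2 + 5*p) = (p - 8)/(p + 5)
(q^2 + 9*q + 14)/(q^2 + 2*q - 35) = (q + 2)/(q - 5)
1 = 1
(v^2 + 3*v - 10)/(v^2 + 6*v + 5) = (v - 2)/(v + 1)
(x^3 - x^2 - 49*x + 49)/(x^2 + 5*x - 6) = (x^2 - 49)/(x + 6)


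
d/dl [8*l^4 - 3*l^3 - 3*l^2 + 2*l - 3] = 32*l^3 - 9*l^2 - 6*l + 2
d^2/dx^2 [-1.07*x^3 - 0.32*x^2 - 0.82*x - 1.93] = -6.42*x - 0.64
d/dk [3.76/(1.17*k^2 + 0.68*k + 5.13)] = (-8.7984*k - 2.5568)/(1.17*k^2 + 0.68*k + 5.13)^2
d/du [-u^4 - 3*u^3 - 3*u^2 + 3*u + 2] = -4*u^3 - 9*u^2 - 6*u + 3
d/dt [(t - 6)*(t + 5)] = 2*t - 1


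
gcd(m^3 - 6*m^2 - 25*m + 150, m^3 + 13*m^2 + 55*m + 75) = m + 5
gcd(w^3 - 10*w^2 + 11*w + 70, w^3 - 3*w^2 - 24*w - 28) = w^2 - 5*w - 14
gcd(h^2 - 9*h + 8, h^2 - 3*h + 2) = h - 1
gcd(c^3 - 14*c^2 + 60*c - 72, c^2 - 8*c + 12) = c^2 - 8*c + 12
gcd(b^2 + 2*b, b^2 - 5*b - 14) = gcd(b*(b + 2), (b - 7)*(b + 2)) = b + 2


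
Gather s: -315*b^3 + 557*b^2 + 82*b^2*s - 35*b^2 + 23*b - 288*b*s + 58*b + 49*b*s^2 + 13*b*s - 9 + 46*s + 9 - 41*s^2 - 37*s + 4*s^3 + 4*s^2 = -315*b^3 + 522*b^2 + 81*b + 4*s^3 + s^2*(49*b - 37) + s*(82*b^2 - 275*b + 9)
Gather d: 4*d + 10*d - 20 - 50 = 14*d - 70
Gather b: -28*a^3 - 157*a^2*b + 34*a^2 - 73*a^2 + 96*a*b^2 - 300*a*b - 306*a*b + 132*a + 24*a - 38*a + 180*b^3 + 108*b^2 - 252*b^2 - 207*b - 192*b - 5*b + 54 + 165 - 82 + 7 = -28*a^3 - 39*a^2 + 118*a + 180*b^3 + b^2*(96*a - 144) + b*(-157*a^2 - 606*a - 404) + 144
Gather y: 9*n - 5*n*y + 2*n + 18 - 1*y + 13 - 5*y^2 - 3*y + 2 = 11*n - 5*y^2 + y*(-5*n - 4) + 33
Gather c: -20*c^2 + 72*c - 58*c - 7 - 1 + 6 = -20*c^2 + 14*c - 2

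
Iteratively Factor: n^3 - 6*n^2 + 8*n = (n)*(n^2 - 6*n + 8) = n*(n - 4)*(n - 2)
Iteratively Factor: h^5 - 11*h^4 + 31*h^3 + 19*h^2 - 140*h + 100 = (h - 1)*(h^4 - 10*h^3 + 21*h^2 + 40*h - 100) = (h - 5)*(h - 1)*(h^3 - 5*h^2 - 4*h + 20) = (h - 5)^2*(h - 1)*(h^2 - 4) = (h - 5)^2*(h - 1)*(h + 2)*(h - 2)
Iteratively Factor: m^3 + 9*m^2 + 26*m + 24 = (m + 2)*(m^2 + 7*m + 12) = (m + 2)*(m + 3)*(m + 4)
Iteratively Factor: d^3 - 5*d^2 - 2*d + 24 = (d - 3)*(d^2 - 2*d - 8) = (d - 3)*(d + 2)*(d - 4)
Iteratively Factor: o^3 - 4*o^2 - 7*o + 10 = (o - 1)*(o^2 - 3*o - 10) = (o - 5)*(o - 1)*(o + 2)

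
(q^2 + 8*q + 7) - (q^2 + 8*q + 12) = -5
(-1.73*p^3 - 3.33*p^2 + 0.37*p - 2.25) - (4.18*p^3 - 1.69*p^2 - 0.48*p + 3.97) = -5.91*p^3 - 1.64*p^2 + 0.85*p - 6.22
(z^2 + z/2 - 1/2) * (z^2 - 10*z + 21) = z^4 - 19*z^3/2 + 31*z^2/2 + 31*z/2 - 21/2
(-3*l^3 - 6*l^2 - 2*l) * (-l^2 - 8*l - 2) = 3*l^5 + 30*l^4 + 56*l^3 + 28*l^2 + 4*l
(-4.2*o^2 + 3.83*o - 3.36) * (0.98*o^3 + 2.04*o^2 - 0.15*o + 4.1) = -4.116*o^5 - 4.8146*o^4 + 5.1504*o^3 - 24.6489*o^2 + 16.207*o - 13.776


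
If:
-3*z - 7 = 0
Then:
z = -7/3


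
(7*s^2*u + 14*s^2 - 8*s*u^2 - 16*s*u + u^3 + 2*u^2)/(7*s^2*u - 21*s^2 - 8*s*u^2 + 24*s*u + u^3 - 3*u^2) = (u + 2)/(u - 3)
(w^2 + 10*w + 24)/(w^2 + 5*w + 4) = (w + 6)/(w + 1)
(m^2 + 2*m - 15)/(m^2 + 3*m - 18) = (m + 5)/(m + 6)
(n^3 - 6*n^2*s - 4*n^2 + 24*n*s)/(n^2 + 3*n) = (n^2 - 6*n*s - 4*n + 24*s)/(n + 3)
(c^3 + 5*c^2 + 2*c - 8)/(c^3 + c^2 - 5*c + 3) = (c^2 + 6*c + 8)/(c^2 + 2*c - 3)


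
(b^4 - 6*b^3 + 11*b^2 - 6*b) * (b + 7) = b^5 + b^4 - 31*b^3 + 71*b^2 - 42*b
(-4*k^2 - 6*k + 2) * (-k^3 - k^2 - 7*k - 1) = 4*k^5 + 10*k^4 + 32*k^3 + 44*k^2 - 8*k - 2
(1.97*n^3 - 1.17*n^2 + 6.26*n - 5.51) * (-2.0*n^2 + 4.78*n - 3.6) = -3.94*n^5 + 11.7566*n^4 - 25.2046*n^3 + 45.1548*n^2 - 48.8738*n + 19.836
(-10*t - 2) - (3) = -10*t - 5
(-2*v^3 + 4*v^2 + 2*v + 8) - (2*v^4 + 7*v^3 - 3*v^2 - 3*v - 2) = -2*v^4 - 9*v^3 + 7*v^2 + 5*v + 10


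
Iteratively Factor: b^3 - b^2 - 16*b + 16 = (b - 4)*(b^2 + 3*b - 4) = (b - 4)*(b - 1)*(b + 4)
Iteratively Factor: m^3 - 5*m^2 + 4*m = (m)*(m^2 - 5*m + 4) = m*(m - 1)*(m - 4)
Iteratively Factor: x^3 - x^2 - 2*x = (x - 2)*(x^2 + x) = (x - 2)*(x + 1)*(x)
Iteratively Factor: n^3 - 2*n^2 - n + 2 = (n - 1)*(n^2 - n - 2) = (n - 2)*(n - 1)*(n + 1)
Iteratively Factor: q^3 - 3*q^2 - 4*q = (q - 4)*(q^2 + q) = q*(q - 4)*(q + 1)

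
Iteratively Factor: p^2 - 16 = (p - 4)*(p + 4)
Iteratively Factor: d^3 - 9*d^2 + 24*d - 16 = (d - 4)*(d^2 - 5*d + 4) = (d - 4)*(d - 1)*(d - 4)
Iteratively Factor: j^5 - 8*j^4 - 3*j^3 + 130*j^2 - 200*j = (j - 5)*(j^4 - 3*j^3 - 18*j^2 + 40*j) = (j - 5)^2*(j^3 + 2*j^2 - 8*j) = (j - 5)^2*(j - 2)*(j^2 + 4*j) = j*(j - 5)^2*(j - 2)*(j + 4)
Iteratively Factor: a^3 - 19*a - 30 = (a - 5)*(a^2 + 5*a + 6) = (a - 5)*(a + 3)*(a + 2)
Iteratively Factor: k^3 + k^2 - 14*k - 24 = (k + 3)*(k^2 - 2*k - 8) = (k + 2)*(k + 3)*(k - 4)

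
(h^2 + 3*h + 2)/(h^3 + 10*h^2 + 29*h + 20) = (h + 2)/(h^2 + 9*h + 20)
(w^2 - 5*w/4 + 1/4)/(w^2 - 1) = (w - 1/4)/(w + 1)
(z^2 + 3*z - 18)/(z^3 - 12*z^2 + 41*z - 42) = (z + 6)/(z^2 - 9*z + 14)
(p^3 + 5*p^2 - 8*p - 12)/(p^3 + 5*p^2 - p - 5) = (p^2 + 4*p - 12)/(p^2 + 4*p - 5)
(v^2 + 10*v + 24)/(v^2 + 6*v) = (v + 4)/v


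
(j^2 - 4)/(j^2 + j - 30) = (j^2 - 4)/(j^2 + j - 30)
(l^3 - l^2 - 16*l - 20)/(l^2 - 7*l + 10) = (l^2 + 4*l + 4)/(l - 2)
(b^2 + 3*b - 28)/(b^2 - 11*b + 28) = (b + 7)/(b - 7)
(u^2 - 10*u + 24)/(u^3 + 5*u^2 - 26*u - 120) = (u^2 - 10*u + 24)/(u^3 + 5*u^2 - 26*u - 120)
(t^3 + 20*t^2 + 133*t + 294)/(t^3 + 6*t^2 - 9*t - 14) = (t^2 + 13*t + 42)/(t^2 - t - 2)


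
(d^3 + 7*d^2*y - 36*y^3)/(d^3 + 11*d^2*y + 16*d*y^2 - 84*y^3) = (d + 3*y)/(d + 7*y)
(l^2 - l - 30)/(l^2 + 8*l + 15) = (l - 6)/(l + 3)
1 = 1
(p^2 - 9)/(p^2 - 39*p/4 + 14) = 4*(p^2 - 9)/(4*p^2 - 39*p + 56)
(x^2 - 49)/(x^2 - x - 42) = (x + 7)/(x + 6)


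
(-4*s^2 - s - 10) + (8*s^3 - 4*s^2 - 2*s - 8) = 8*s^3 - 8*s^2 - 3*s - 18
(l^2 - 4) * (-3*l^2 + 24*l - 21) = -3*l^4 + 24*l^3 - 9*l^2 - 96*l + 84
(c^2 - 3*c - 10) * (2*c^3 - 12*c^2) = 2*c^5 - 18*c^4 + 16*c^3 + 120*c^2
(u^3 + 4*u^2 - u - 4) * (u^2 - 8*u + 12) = u^5 - 4*u^4 - 21*u^3 + 52*u^2 + 20*u - 48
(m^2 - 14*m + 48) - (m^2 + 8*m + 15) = 33 - 22*m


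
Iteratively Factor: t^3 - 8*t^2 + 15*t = (t - 3)*(t^2 - 5*t) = (t - 5)*(t - 3)*(t)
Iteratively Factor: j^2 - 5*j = (j - 5)*(j)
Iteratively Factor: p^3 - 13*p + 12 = (p + 4)*(p^2 - 4*p + 3) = (p - 1)*(p + 4)*(p - 3)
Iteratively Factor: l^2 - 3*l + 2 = (l - 2)*(l - 1)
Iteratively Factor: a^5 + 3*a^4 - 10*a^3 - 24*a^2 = (a)*(a^4 + 3*a^3 - 10*a^2 - 24*a) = a*(a + 2)*(a^3 + a^2 - 12*a) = a*(a - 3)*(a + 2)*(a^2 + 4*a) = a*(a - 3)*(a + 2)*(a + 4)*(a)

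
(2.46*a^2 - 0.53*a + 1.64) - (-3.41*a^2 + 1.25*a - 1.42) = 5.87*a^2 - 1.78*a + 3.06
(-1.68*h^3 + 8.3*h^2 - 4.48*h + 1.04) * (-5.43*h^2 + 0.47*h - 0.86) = 9.1224*h^5 - 45.8586*h^4 + 29.6722*h^3 - 14.8908*h^2 + 4.3416*h - 0.8944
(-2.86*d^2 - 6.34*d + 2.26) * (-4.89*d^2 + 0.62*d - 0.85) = 13.9854*d^4 + 29.2294*d^3 - 12.5512*d^2 + 6.7902*d - 1.921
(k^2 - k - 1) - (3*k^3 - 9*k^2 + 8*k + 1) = -3*k^3 + 10*k^2 - 9*k - 2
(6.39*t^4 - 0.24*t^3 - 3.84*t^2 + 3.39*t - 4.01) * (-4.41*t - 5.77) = -28.1799*t^5 - 35.8119*t^4 + 18.3192*t^3 + 7.2069*t^2 - 1.8762*t + 23.1377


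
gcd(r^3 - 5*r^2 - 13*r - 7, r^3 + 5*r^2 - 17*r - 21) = r + 1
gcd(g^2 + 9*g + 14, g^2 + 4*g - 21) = g + 7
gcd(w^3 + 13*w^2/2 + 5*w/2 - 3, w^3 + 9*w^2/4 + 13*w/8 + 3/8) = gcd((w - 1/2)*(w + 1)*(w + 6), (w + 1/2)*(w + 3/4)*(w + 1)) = w + 1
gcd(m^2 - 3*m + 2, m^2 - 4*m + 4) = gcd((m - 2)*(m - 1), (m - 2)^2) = m - 2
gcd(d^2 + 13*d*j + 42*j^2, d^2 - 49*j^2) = d + 7*j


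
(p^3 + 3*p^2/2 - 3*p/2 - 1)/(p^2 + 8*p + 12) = (2*p^2 - p - 1)/(2*(p + 6))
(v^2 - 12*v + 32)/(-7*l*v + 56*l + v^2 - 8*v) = (v - 4)/(-7*l + v)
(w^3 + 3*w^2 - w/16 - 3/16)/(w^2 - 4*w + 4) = (16*w^3 + 48*w^2 - w - 3)/(16*(w^2 - 4*w + 4))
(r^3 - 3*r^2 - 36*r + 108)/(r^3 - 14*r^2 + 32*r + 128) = (r^3 - 3*r^2 - 36*r + 108)/(r^3 - 14*r^2 + 32*r + 128)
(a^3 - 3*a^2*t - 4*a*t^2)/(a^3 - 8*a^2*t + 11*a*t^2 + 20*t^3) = a/(a - 5*t)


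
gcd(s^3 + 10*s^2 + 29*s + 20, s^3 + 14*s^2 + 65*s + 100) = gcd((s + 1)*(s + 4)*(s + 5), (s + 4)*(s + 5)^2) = s^2 + 9*s + 20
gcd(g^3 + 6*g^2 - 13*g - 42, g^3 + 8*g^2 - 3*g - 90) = g - 3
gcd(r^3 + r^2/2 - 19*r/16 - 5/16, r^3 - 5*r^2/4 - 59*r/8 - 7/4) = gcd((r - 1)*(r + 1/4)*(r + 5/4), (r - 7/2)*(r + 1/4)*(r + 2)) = r + 1/4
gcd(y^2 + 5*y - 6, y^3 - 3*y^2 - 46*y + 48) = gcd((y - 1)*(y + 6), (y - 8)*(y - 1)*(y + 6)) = y^2 + 5*y - 6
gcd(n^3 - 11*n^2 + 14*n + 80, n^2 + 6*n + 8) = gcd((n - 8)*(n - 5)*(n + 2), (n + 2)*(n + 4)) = n + 2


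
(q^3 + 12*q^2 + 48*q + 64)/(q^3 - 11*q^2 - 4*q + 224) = (q^2 + 8*q + 16)/(q^2 - 15*q + 56)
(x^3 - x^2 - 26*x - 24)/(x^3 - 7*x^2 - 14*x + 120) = (x + 1)/(x - 5)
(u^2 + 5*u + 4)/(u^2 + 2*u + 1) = (u + 4)/(u + 1)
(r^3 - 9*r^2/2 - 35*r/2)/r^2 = r - 9/2 - 35/(2*r)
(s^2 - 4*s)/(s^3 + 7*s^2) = (s - 4)/(s*(s + 7))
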